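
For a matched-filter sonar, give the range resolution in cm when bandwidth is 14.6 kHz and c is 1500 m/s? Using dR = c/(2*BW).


dR = c/(2*BW) = 1500 / (2 * 14.6e3) = 0.0514 m = 5.14 cm

5.14 cm


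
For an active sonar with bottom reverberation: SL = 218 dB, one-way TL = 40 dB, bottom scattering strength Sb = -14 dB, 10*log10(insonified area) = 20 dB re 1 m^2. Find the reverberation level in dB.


RL = SL - 2*TL + Sb + 10*log10(A) = 218 - 2*40 + (-14) + 20 = 144

144 dB


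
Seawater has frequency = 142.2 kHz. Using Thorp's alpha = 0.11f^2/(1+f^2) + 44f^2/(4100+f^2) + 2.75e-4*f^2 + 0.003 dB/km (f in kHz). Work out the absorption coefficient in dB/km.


f^2 = 20220.84
alpha = 0.11*20220.84/(1+20220.84) + 44*20220.84/(4100+20220.84) + 2.75e-4*20220.84 + 0.003 = 42.256

42.256 dB/km


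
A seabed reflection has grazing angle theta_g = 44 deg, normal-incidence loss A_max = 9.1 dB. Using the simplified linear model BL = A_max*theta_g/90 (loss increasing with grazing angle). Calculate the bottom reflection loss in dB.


4.45 dB


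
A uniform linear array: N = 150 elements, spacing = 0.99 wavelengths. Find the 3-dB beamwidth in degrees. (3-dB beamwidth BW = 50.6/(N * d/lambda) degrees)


BW = 50.6 / (150 * 0.99) = 50.6 / 148.5 = 0.34

0.34 deg


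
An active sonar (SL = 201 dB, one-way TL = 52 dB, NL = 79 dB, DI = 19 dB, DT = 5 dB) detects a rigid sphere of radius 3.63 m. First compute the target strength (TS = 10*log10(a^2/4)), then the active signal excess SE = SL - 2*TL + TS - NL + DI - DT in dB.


Step 1: TS = 10*log10(3.63^2/4) = 5.18 dB
Step 2: SE = SL - 2*TL + TS - NL + DI - DT = 201 - 2*52 + (5.18) - 79 + 19 - 5 = 37.18

37.18 dB


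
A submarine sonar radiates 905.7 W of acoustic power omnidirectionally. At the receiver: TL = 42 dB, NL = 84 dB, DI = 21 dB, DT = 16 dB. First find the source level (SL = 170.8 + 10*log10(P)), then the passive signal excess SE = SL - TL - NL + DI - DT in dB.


Step 1: SL = 170.8 + 10*log10(905.7) = 200.37 dB
Step 2: SE = SL - TL - NL + DI - DT = 200.37 - 42 - 84 + 21 - 16 = 79.37

79.37 dB


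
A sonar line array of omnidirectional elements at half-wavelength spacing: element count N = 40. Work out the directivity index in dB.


DI = 10*log10(40) = 16.02

16.02 dB


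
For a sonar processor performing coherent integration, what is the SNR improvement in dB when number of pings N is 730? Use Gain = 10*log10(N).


Gain = 10*log10(730) = 28.63

28.63 dB


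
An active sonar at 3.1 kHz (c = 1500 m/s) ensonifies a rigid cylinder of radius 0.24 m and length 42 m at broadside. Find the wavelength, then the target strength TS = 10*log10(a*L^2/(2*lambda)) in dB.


Step 1: lambda = c/f = 1500/3100 = 0.48387 m
Step 2: TS = 10*log10(a*L^2/(2*lambda)) = 10*log10(0.24*42^2/(2*0.48387)) = 26.41

26.41 dB


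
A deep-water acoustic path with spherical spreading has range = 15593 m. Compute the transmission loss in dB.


TL = 20*log10(15593) = 83.86

83.86 dB


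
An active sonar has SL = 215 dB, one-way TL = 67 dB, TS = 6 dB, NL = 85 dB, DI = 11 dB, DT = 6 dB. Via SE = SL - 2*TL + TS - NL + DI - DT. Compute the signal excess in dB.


SE = SL - 2*TL + TS - NL + DI - DT = 215 - 2*67 + (6) - 85 + 11 - 6 = 7

7 dB


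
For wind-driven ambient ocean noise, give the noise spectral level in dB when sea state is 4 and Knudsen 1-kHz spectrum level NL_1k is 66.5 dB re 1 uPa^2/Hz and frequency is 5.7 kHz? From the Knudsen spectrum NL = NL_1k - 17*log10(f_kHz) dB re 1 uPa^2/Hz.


53.65 dB


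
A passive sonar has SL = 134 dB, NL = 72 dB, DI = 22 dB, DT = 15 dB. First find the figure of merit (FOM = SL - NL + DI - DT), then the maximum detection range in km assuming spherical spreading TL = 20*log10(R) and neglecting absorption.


Step 1: FOM = SL - NL + DI - DT = 134 - 72 + 22 - 15 = 69 dB
Step 2: at max range FOM = TL = 20*log10(R), so R = 10^(69/20) = 2818.38 m = 2.82 km

2.82 km


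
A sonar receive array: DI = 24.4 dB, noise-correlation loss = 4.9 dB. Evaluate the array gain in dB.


19.5 dB


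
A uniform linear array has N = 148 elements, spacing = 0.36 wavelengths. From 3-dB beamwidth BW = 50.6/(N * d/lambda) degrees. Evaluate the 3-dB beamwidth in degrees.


0.95 deg


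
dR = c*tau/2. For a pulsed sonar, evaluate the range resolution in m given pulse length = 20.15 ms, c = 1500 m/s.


15.1125 m


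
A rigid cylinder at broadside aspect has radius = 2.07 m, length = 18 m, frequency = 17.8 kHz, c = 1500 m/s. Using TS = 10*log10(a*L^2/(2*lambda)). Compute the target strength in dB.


lambda = 1500/17800 = 0.08427 m
TS = 10*log10(2.07*18^2/(2*0.08427)) = 36.0

36.0 dB


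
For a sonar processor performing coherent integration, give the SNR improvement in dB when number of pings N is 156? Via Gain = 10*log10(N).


21.93 dB


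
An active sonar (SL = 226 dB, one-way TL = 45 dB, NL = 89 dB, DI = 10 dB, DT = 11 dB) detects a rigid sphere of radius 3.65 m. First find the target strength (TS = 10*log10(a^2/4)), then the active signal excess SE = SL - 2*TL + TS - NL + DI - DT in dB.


Step 1: TS = 10*log10(3.65^2/4) = 5.23 dB
Step 2: SE = SL - 2*TL + TS - NL + DI - DT = 226 - 2*45 + (5.23) - 89 + 10 - 11 = 51.23

51.23 dB


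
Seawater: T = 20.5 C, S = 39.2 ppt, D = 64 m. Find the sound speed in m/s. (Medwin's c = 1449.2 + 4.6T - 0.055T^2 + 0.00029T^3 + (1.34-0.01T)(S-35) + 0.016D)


c = 1449.2 + 4.6*20.5 - 0.055*20.5^2 + 0.00029*20.5^3 + (1.34 - 0.01*20.5)*(39.2 - 35) + 0.016*64 = 1528.68

1528.68 m/s


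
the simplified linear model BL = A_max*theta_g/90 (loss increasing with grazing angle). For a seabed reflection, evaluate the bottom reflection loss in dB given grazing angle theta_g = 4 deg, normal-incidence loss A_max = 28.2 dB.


BL = A_max * theta_g / 90 = 28.2 * 4 / 90 = 1.25

1.25 dB


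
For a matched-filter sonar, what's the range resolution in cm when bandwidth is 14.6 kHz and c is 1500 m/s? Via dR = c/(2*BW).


5.14 cm


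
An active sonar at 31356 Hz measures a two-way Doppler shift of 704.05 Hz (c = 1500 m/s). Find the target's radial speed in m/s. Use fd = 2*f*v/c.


From fd = 2*f*v/c, v = c*fd/(2*f) = 1500 * 704.05 / (2*31356) = 16.84

16.84 m/s


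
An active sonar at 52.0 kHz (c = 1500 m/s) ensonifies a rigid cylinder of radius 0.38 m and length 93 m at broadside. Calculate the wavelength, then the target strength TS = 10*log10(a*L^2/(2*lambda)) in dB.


Step 1: lambda = c/f = 1500/52000 = 0.02885 m
Step 2: TS = 10*log10(a*L^2/(2*lambda)) = 10*log10(0.38*93^2/(2*0.02885)) = 47.56

47.56 dB


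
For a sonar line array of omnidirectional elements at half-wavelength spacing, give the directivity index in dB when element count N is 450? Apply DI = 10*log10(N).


DI = 10*log10(450) = 26.53

26.53 dB


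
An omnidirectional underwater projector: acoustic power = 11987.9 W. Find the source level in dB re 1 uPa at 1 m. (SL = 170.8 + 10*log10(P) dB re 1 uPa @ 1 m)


SL = 170.8 + 10*log10(11987.9) = 170.8 + 40.79 = 211.59

211.59 dB


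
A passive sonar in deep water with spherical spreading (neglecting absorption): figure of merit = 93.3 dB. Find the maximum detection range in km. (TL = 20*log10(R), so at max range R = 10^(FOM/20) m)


At max range FOM = TL, so 20*log10(R) = 93.3
R = 10^(93.3/20) = 46238.1 m = 46.24 km

46.24 km


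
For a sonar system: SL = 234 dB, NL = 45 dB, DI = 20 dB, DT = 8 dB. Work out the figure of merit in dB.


FOM = SL - NL + DI - DT = 234 - 45 + 20 - 8 = 201

201 dB


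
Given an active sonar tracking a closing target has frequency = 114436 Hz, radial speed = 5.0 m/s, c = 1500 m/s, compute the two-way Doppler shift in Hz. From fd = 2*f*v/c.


fd = 2*f*v/c = 2 * 114436 * 5.0 / 1500 = 762.91

762.91 Hz


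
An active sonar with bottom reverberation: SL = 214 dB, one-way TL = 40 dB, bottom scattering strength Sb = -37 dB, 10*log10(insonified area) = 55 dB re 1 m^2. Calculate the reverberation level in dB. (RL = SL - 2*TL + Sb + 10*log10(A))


152 dB


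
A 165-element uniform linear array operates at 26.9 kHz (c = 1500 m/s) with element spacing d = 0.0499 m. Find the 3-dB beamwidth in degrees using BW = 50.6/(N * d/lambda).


0.34 deg


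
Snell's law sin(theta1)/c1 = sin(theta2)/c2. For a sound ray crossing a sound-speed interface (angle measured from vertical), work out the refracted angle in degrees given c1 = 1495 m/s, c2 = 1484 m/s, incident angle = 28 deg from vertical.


27.78 deg


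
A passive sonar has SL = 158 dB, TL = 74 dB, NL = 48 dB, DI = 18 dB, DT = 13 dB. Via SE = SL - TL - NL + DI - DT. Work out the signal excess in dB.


41 dB


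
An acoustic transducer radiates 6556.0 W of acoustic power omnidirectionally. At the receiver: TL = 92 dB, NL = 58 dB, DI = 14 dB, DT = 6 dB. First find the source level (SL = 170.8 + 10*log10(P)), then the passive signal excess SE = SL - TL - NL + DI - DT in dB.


Step 1: SL = 170.8 + 10*log10(6556.0) = 208.97 dB
Step 2: SE = SL - TL - NL + DI - DT = 208.97 - 92 - 58 + 14 - 6 = 66.97

66.97 dB


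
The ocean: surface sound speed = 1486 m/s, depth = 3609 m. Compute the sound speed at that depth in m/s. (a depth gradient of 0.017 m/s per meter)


c = 1486 + 0.017 * 3609 = 1547.353

1547.353 m/s


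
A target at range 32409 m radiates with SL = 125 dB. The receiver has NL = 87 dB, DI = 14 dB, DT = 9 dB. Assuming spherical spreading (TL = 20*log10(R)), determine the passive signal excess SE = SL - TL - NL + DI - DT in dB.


-47.21 dB


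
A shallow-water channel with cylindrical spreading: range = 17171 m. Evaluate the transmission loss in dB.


TL = 10*log10(17171) = 42.35

42.35 dB


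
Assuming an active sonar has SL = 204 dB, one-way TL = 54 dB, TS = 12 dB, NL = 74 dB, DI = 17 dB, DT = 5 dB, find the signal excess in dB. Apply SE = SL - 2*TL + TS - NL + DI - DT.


SE = SL - 2*TL + TS - NL + DI - DT = 204 - 2*54 + (12) - 74 + 17 - 5 = 46

46 dB


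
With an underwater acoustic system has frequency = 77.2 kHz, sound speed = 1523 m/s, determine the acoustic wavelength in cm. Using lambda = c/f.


lambda = c/f = 1523 / 77200 = 0.0197 m = 1.97 cm

1.97 cm


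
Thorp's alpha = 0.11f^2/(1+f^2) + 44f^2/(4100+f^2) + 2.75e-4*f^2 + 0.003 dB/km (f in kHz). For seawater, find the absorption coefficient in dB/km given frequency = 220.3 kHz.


f^2 = 48532.09
alpha = 0.11*48532.09/(1+48532.09) + 44*48532.09/(4100+48532.09) + 2.75e-4*48532.09 + 0.003 = 54.032

54.032 dB/km


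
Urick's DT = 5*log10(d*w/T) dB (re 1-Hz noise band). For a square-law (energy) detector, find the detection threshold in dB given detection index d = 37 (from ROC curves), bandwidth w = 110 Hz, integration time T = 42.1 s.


9.93 dB


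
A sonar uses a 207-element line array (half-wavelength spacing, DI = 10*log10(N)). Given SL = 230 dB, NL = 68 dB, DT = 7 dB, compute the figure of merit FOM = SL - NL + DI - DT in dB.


Step 1: DI = 10*log10(207) = 23.16 dB
Step 2: FOM = SL - NL + DI - DT = 230 - 68 + 23.16 - 7 = 178.16

178.16 dB


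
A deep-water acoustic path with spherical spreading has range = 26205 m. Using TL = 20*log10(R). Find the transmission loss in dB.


TL = 20*log10(26205) = 88.37

88.37 dB


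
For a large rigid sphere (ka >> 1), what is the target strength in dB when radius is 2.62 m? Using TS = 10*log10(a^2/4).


TS = 10*log10(2.62^2 / 4) = 10*log10(1.7161) = 2.35

2.35 dB


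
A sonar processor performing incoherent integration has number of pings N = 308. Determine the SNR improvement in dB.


Gain = 5*log10(308) = 12.44

12.44 dB


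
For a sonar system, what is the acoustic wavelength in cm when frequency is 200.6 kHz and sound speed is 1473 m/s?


0.73 cm


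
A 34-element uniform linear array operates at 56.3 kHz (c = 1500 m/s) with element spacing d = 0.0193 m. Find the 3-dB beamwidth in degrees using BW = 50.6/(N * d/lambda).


Step 1: lambda = 1500/56300 = 0.02664 m
Step 2: d/lambda = 0.0193/0.02664 = 0.7245
Step 3: BW = 50.6/(N * d/lambda) = 50.6/(34 * 0.7245) = 2.05

2.05 deg


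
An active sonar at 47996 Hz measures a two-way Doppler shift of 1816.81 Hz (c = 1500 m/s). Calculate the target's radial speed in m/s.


From fd = 2*f*v/c, v = c*fd/(2*f) = 1500 * 1816.81 / (2*47996) = 28.39

28.39 m/s


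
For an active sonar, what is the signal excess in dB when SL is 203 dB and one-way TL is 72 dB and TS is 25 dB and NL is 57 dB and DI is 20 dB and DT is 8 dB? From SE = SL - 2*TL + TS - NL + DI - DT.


39 dB


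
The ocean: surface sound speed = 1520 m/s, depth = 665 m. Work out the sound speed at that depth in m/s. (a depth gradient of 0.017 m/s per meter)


c = 1520 + 0.017 * 665 = 1531.305

1531.305 m/s


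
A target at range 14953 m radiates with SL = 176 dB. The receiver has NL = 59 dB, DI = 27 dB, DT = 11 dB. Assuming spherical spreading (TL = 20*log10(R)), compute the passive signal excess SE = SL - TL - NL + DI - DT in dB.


Step 1: TL = 20*log10(14953) = 83.49 dB
Step 2: SE = 176 - 83.49 - 59 + 27 - 11 = 49.51

49.51 dB


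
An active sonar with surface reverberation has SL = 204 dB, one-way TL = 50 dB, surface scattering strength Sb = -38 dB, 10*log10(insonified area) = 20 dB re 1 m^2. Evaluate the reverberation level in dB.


RL = SL - 2*TL + Sb + 10*log10(A) = 204 - 2*50 + (-38) + 20 = 86

86 dB


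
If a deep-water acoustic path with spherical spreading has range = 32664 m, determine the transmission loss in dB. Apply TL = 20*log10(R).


TL = 20*log10(32664) = 90.28

90.28 dB


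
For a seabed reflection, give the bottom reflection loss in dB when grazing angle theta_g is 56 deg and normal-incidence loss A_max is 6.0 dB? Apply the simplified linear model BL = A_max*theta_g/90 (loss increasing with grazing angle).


BL = A_max * theta_g / 90 = 6.0 * 56 / 90 = 3.73

3.73 dB


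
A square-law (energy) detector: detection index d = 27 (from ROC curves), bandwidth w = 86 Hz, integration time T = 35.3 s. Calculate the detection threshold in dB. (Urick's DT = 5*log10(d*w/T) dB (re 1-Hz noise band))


DT = 5*log10(d*w/T) = 5*log10(27 * 86 / 35.3) = 5*log10(65.78) = 9.09

9.09 dB


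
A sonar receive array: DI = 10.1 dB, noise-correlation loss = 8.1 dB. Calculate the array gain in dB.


2.0 dB


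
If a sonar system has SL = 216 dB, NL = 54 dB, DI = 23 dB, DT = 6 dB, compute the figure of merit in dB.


FOM = SL - NL + DI - DT = 216 - 54 + 23 - 6 = 179

179 dB


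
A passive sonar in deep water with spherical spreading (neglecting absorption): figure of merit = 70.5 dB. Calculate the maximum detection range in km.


At max range FOM = TL, so 20*log10(R) = 70.5
R = 10^(70.5/20) = 3349.65 m = 3.35 km

3.35 km


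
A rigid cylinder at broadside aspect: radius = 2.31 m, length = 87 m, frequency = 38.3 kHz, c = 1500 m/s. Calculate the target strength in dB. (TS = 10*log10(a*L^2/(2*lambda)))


lambda = 1500/38300 = 0.03916 m
TS = 10*log10(2.31*87^2/(2*0.03916)) = 53.49

53.49 dB


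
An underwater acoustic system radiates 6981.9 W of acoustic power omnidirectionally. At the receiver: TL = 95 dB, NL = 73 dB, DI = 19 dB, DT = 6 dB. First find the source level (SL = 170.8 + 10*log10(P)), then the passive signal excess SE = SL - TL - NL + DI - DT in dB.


Step 1: SL = 170.8 + 10*log10(6981.9) = 209.24 dB
Step 2: SE = SL - TL - NL + DI - DT = 209.24 - 95 - 73 + 19 - 6 = 54.24

54.24 dB


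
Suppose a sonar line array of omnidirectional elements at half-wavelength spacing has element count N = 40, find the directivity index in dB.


DI = 10*log10(40) = 16.02

16.02 dB


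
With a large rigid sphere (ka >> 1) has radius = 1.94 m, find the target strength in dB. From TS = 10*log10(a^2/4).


TS = 10*log10(1.94^2 / 4) = 10*log10(0.9409) = -0.26

-0.26 dB


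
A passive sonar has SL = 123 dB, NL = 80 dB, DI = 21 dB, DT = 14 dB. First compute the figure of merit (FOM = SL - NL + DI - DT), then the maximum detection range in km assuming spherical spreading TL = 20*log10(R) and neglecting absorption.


Step 1: FOM = SL - NL + DI - DT = 123 - 80 + 21 - 14 = 50 dB
Step 2: at max range FOM = TL = 20*log10(R), so R = 10^(50/20) = 316.23 m = 0.32 km

0.32 km


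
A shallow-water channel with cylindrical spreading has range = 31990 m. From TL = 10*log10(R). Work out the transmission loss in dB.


45.05 dB


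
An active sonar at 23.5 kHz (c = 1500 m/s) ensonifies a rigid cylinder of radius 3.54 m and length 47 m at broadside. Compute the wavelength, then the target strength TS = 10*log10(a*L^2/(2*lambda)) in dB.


Step 1: lambda = c/f = 1500/23500 = 0.06383 m
Step 2: TS = 10*log10(a*L^2/(2*lambda)) = 10*log10(3.54*47^2/(2*0.06383)) = 47.87

47.87 dB


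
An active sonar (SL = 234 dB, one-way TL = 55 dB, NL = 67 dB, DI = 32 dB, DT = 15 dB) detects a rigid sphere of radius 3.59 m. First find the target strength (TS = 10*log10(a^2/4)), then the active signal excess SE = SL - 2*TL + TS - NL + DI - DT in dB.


Step 1: TS = 10*log10(3.59^2/4) = 5.08 dB
Step 2: SE = SL - 2*TL + TS - NL + DI - DT = 234 - 2*55 + (5.08) - 67 + 32 - 15 = 79.08

79.08 dB


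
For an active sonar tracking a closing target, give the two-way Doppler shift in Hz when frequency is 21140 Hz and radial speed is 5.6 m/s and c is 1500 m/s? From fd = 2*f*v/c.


157.85 Hz


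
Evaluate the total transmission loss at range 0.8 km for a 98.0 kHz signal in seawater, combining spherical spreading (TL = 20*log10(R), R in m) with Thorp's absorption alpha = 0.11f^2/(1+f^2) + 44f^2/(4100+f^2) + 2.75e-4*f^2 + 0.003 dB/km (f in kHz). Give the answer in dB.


Step 1 (Thorp): alpha = 0.11*9604.0/(1+9604.0) + 44*9604.0/(4100+9604.0) + 2.75e-4*9604.0 + 0.003 = 33.59 dB/km
Step 2: TL_spread = 20*log10(800) = 58.06 dB
Step 3: TL_abs = alpha*R = 33.59 * 0.8 = 26.87 dB
Step 4: TL_total = 58.06 + 26.87 = 84.93

84.93 dB


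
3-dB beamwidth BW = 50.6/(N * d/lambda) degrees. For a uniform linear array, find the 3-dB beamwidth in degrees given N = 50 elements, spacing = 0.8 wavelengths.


BW = 50.6 / (50 * 0.8) = 50.6 / 40.0 = 1.27

1.27 deg


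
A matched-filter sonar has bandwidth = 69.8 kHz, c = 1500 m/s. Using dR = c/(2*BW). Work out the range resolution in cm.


1.07 cm


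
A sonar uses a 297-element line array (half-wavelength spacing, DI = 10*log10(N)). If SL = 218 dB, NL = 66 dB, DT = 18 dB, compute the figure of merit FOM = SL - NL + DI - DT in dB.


Step 1: DI = 10*log10(297) = 24.73 dB
Step 2: FOM = SL - NL + DI - DT = 218 - 66 + 24.73 - 18 = 158.73

158.73 dB


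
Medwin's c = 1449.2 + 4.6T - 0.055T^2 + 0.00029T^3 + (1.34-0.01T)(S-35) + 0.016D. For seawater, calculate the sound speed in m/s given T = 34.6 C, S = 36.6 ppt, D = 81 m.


c = 1449.2 + 4.6*34.6 - 0.055*34.6^2 + 0.00029*34.6^3 + (1.34 - 0.01*34.6)*(36.6 - 35) + 0.016*81 = 1557.41

1557.41 m/s


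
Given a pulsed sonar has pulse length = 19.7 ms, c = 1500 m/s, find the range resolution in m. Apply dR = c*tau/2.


dR = c*tau/2 = 1500 * 19.7e-3 / 2 = 14.775

14.775 m


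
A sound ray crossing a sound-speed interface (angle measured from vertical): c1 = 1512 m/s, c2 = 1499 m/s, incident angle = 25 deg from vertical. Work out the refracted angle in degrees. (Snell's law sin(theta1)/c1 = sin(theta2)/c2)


sin(theta2) = (c2/c1)*sin(theta1) = (1499/1512)*sin(25 deg) = 0.41898
theta2 = arcsin(0.41898) = 24.77

24.77 deg


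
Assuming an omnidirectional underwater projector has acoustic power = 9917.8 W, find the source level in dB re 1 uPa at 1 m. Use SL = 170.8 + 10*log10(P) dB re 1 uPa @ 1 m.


SL = 170.8 + 10*log10(9917.8) = 170.8 + 39.96 = 210.76

210.76 dB


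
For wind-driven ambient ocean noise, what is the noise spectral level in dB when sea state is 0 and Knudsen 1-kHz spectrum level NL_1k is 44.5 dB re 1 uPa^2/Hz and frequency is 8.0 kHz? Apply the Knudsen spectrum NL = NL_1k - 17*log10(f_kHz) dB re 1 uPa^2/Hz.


NL = NL_1k - 17*log10(f_kHz) = 44.5 - 17*log10(8.0) = 44.5 - (15.35) = 29.15

29.15 dB


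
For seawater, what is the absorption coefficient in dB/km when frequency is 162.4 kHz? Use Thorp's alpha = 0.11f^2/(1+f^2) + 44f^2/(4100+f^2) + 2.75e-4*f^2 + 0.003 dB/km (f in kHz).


f^2 = 26373.76
alpha = 0.11*26373.76/(1+26373.76) + 44*26373.76/(4100+26373.76) + 2.75e-4*26373.76 + 0.003 = 45.446

45.446 dB/km


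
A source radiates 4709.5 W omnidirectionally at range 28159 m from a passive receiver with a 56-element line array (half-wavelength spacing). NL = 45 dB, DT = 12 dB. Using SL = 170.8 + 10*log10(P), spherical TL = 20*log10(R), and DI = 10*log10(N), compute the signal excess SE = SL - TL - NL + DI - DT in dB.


Step 1: SL = 170.8 + 10*log10(4709.5) = 207.53 dB
Step 2: TL = 20*log10(28159) = 88.99 dB
Step 3: DI = 10*log10(56) = 17.48 dB
Step 4: SE = SL - TL - NL + DI - DT = 207.53 - 88.99 - 45 + 17.48 - 12 = 79.02

79.02 dB


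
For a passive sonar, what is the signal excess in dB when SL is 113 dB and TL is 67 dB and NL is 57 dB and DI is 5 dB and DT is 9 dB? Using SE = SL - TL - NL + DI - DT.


SE = SL - TL - NL + DI - DT = 113 - 67 - 57 + 5 - 9 = -15

-15 dB


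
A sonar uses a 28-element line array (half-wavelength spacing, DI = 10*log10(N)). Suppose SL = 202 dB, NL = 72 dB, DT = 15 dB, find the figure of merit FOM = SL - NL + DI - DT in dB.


Step 1: DI = 10*log10(28) = 14.47 dB
Step 2: FOM = SL - NL + DI - DT = 202 - 72 + 14.47 - 15 = 129.47

129.47 dB


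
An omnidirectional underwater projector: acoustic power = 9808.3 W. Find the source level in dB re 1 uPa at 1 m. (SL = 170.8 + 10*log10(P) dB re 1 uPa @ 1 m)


SL = 170.8 + 10*log10(9808.3) = 170.8 + 39.92 = 210.72

210.72 dB


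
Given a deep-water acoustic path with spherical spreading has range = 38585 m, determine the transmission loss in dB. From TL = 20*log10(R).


TL = 20*log10(38585) = 91.73

91.73 dB


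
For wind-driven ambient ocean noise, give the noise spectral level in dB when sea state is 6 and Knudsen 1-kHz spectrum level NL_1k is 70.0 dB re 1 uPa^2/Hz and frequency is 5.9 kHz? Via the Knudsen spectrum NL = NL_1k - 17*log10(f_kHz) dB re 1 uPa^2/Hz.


56.9 dB


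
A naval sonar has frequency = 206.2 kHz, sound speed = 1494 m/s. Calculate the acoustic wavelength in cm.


0.72 cm


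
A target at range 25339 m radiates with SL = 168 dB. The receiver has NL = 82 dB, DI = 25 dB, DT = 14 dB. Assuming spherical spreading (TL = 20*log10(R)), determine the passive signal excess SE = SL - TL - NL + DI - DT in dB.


Step 1: TL = 20*log10(25339) = 88.08 dB
Step 2: SE = 168 - 88.08 - 82 + 25 - 14 = 8.92

8.92 dB


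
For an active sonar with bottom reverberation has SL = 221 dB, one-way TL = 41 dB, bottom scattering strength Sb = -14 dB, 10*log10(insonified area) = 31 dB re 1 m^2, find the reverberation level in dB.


RL = SL - 2*TL + Sb + 10*log10(A) = 221 - 2*41 + (-14) + 31 = 156

156 dB


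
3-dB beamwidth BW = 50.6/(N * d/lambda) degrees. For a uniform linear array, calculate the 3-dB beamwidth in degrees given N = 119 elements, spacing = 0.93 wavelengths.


0.46 deg


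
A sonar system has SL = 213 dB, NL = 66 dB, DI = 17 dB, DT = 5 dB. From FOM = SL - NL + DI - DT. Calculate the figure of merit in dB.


FOM = SL - NL + DI - DT = 213 - 66 + 17 - 5 = 159

159 dB


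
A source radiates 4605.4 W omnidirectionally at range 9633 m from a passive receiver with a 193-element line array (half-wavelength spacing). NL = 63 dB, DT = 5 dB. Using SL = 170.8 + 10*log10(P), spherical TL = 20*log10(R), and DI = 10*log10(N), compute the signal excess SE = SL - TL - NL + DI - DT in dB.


82.61 dB


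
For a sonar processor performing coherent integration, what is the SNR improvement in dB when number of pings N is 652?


Gain = 10*log10(652) = 28.14

28.14 dB


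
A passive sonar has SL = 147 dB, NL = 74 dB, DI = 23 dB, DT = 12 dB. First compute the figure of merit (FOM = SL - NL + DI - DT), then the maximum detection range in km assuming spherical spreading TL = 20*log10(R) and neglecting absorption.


Step 1: FOM = SL - NL + DI - DT = 147 - 74 + 23 - 12 = 84 dB
Step 2: at max range FOM = TL = 20*log10(R), so R = 10^(84/20) = 15848.93 m = 15.85 km

15.85 km


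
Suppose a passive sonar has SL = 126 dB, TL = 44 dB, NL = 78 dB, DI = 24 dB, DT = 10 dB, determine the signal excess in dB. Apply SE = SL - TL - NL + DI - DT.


18 dB


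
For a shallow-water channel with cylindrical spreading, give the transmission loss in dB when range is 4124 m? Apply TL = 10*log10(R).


TL = 10*log10(4124) = 36.15

36.15 dB


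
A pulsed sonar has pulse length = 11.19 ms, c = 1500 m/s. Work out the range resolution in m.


dR = c*tau/2 = 1500 * 11.19e-3 / 2 = 8.3925

8.3925 m


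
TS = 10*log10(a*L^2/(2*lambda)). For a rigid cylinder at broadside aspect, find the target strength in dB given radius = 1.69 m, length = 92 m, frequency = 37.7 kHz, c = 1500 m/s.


lambda = 1500/37700 = 0.03979 m
TS = 10*log10(1.69*92^2/(2*0.03979)) = 52.55

52.55 dB


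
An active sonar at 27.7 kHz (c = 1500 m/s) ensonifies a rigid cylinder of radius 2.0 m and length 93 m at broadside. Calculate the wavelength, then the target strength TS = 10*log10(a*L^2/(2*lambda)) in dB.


Step 1: lambda = c/f = 1500/27700 = 0.05415 m
Step 2: TS = 10*log10(a*L^2/(2*lambda)) = 10*log10(2.0*93^2/(2*0.05415)) = 52.03

52.03 dB


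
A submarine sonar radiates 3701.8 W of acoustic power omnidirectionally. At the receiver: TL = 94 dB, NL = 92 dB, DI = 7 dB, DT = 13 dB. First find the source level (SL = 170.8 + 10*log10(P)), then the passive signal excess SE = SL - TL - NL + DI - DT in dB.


Step 1: SL = 170.8 + 10*log10(3701.8) = 206.48 dB
Step 2: SE = SL - TL - NL + DI - DT = 206.48 - 94 - 92 + 7 - 13 = 14.48

14.48 dB


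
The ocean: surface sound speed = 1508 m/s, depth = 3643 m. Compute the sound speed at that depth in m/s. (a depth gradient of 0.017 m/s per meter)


c = 1508 + 0.017 * 3643 = 1569.931

1569.931 m/s


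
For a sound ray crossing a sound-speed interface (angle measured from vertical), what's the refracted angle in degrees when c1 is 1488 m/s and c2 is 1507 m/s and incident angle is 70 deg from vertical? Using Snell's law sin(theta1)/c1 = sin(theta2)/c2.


sin(theta2) = (c2/c1)*sin(theta1) = (1507/1488)*sin(70 deg) = 0.95169
theta2 = arcsin(0.95169) = 72.12

72.12 deg


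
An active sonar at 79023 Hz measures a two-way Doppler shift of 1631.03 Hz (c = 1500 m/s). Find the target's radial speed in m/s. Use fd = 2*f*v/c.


From fd = 2*f*v/c, v = c*fd/(2*f) = 1500 * 1631.03 / (2*79023) = 15.48

15.48 m/s


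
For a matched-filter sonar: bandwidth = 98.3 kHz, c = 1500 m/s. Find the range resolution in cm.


0.76 cm


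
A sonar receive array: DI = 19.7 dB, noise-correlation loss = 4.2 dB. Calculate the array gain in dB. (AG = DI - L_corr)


AG = DI - L_corr = 19.7 - 4.2 = 15.5

15.5 dB


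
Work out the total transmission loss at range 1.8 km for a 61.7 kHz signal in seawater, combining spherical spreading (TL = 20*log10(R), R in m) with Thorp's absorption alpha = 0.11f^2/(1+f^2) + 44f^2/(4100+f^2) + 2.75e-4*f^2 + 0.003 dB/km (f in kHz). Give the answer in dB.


105.33 dB


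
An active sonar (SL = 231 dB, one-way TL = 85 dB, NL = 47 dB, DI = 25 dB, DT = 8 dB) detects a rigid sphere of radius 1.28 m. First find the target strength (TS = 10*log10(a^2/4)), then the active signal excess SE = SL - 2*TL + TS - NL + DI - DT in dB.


Step 1: TS = 10*log10(1.28^2/4) = -3.88 dB
Step 2: SE = SL - 2*TL + TS - NL + DI - DT = 231 - 2*85 + (-3.88) - 47 + 25 - 8 = 27.12

27.12 dB


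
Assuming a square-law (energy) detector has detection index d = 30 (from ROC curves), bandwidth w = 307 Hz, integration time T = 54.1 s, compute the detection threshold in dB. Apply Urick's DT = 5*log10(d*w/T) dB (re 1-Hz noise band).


DT = 5*log10(d*w/T) = 5*log10(30 * 307 / 54.1) = 5*log10(170.24) = 11.16

11.16 dB


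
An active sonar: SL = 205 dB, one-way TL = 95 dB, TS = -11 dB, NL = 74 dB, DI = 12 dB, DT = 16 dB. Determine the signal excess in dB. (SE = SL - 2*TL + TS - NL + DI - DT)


SE = SL - 2*TL + TS - NL + DI - DT = 205 - 2*95 + (-11) - 74 + 12 - 16 = -74

-74 dB


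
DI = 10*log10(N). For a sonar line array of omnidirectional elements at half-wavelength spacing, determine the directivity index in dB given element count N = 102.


DI = 10*log10(102) = 20.09

20.09 dB


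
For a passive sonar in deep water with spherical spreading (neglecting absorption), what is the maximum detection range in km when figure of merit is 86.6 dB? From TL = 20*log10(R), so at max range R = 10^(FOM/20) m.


21.38 km


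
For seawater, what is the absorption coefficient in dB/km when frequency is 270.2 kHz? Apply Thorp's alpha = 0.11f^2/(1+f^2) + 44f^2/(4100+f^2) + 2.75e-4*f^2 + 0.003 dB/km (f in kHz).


f^2 = 73008.04
alpha = 0.11*73008.04/(1+73008.04) + 44*73008.04/(4100+73008.04) + 2.75e-4*73008.04 + 0.003 = 61.851

61.851 dB/km


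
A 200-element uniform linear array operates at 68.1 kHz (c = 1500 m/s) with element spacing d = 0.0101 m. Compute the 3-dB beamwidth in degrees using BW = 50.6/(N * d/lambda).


Step 1: lambda = 1500/68100 = 0.02203 m
Step 2: d/lambda = 0.0101/0.02203 = 0.4585
Step 3: BW = 50.6/(N * d/lambda) = 50.6/(200 * 0.4585) = 0.55

0.55 deg


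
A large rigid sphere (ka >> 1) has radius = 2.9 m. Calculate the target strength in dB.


TS = 10*log10(2.9^2 / 4) = 10*log10(2.1025) = 3.23

3.23 dB


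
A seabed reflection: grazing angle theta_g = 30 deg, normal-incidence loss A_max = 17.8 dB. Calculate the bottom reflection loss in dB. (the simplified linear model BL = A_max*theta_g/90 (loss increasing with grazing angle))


5.93 dB


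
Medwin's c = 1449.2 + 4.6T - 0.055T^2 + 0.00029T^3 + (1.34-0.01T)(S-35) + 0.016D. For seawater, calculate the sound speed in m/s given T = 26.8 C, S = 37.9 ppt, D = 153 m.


c = 1449.2 + 4.6*26.8 - 0.055*26.8^2 + 0.00029*26.8^3 + (1.34 - 0.01*26.8)*(37.9 - 35) + 0.016*153 = 1544.12

1544.12 m/s


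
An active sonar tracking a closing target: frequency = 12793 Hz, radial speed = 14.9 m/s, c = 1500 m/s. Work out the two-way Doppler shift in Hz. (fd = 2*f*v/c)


fd = 2*f*v/c = 2 * 12793 * 14.9 / 1500 = 254.15

254.15 Hz


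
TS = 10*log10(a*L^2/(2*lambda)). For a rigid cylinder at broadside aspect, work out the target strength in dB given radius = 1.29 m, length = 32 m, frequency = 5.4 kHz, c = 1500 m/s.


33.76 dB


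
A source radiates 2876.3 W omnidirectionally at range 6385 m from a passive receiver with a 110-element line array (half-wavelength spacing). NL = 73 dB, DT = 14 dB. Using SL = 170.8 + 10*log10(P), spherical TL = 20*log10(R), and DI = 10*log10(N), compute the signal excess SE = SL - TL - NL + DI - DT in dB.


Step 1: SL = 170.8 + 10*log10(2876.3) = 205.39 dB
Step 2: TL = 20*log10(6385) = 76.1 dB
Step 3: DI = 10*log10(110) = 20.41 dB
Step 4: SE = SL - TL - NL + DI - DT = 205.39 - 76.1 - 73 + 20.41 - 14 = 62.7

62.7 dB


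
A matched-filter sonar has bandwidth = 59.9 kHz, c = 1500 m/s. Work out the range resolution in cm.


1.25 cm


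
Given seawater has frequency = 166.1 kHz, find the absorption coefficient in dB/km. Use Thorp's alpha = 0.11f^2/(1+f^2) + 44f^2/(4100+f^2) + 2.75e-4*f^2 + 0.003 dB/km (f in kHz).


f^2 = 27589.21
alpha = 0.11*27589.21/(1+27589.21) + 44*27589.21/(4100+27589.21) + 2.75e-4*27589.21 + 0.003 = 46.007

46.007 dB/km


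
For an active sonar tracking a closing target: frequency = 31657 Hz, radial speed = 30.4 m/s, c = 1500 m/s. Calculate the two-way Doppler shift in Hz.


fd = 2*f*v/c = 2 * 31657 * 30.4 / 1500 = 1283.16

1283.16 Hz


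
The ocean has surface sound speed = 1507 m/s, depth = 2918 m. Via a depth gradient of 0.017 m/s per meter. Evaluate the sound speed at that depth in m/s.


c = 1507 + 0.017 * 2918 = 1556.606

1556.606 m/s


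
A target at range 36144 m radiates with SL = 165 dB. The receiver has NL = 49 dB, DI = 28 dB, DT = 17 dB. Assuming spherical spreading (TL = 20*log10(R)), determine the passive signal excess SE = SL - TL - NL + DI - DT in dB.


35.84 dB


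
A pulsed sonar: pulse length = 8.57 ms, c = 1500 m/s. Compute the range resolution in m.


dR = c*tau/2 = 1500 * 8.57e-3 / 2 = 6.4275

6.4275 m


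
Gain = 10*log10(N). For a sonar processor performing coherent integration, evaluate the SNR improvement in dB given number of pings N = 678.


Gain = 10*log10(678) = 28.31

28.31 dB


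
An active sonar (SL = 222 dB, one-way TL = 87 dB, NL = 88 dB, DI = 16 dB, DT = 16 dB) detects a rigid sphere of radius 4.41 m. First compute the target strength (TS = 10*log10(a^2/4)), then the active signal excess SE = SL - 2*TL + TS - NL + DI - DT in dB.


Step 1: TS = 10*log10(4.41^2/4) = 6.87 dB
Step 2: SE = SL - 2*TL + TS - NL + DI - DT = 222 - 2*87 + (6.87) - 88 + 16 - 16 = -33.13

-33.13 dB


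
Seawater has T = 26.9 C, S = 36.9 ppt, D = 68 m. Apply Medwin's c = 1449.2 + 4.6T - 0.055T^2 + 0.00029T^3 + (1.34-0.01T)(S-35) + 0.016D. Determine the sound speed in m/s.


1541.91 m/s


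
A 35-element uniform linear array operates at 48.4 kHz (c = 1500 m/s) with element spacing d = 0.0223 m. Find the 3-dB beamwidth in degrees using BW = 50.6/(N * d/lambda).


Step 1: lambda = 1500/48400 = 0.03099 m
Step 2: d/lambda = 0.0223/0.03099 = 0.7196
Step 3: BW = 50.6/(N * d/lambda) = 50.6/(35 * 0.7196) = 2.01

2.01 deg


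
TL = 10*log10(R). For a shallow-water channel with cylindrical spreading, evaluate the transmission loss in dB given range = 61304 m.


TL = 10*log10(61304) = 47.87

47.87 dB


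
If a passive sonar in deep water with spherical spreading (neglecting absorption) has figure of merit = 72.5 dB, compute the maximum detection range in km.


At max range FOM = TL, so 20*log10(R) = 72.5
R = 10^(72.5/20) = 4216.97 m = 4.22 km

4.22 km


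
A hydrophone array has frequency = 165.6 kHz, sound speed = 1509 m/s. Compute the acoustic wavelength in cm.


lambda = c/f = 1509 / 165600 = 0.0091 m = 0.91 cm

0.91 cm


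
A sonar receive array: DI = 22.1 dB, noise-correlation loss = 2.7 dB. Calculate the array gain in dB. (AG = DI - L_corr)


AG = DI - L_corr = 22.1 - 2.7 = 19.4

19.4 dB


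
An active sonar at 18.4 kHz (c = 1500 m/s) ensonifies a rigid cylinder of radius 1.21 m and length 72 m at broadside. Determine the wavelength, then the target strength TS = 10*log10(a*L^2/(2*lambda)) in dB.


Step 1: lambda = c/f = 1500/18400 = 0.08152 m
Step 2: TS = 10*log10(a*L^2/(2*lambda)) = 10*log10(1.21*72^2/(2*0.08152)) = 45.85

45.85 dB


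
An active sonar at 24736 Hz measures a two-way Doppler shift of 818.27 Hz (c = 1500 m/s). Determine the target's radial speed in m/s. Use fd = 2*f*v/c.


From fd = 2*f*v/c, v = c*fd/(2*f) = 1500 * 818.27 / (2*24736) = 24.81

24.81 m/s


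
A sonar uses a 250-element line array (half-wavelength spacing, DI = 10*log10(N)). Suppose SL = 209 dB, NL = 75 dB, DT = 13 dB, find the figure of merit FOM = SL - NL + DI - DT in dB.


144.98 dB


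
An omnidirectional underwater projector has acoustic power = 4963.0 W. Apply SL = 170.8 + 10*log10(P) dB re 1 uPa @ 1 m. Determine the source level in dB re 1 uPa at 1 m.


SL = 170.8 + 10*log10(4963.0) = 170.8 + 36.96 = 207.76

207.76 dB


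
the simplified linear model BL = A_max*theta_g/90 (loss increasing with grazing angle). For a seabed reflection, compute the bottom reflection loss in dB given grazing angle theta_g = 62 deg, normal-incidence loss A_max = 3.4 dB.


2.34 dB


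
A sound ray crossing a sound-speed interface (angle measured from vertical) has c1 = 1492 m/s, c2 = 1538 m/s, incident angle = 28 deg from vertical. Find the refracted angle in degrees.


sin(theta2) = (c2/c1)*sin(theta1) = (1538/1492)*sin(28 deg) = 0.48395
theta2 = arcsin(0.48395) = 28.94

28.94 deg


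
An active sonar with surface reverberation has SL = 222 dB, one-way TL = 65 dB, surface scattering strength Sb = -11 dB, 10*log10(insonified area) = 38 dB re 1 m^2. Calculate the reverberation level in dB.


119 dB


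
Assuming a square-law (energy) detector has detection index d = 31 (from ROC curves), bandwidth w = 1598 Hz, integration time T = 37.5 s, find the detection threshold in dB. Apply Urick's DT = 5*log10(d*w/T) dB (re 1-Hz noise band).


DT = 5*log10(d*w/T) = 5*log10(31 * 1598 / 37.5) = 5*log10(1321.01) = 15.6

15.6 dB


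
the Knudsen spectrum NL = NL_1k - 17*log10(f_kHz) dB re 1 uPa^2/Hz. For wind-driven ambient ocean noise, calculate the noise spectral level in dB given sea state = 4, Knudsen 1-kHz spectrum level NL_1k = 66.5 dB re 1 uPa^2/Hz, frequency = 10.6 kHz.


NL = NL_1k - 17*log10(f_kHz) = 66.5 - 17*log10(10.6) = 66.5 - (17.43) = 49.07

49.07 dB


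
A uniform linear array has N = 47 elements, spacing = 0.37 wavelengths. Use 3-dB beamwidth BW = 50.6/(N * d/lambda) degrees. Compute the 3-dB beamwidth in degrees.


BW = 50.6 / (47 * 0.37) = 50.6 / 17.39 = 2.91

2.91 deg


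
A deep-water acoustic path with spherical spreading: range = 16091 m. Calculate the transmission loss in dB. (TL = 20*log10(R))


TL = 20*log10(16091) = 84.13

84.13 dB


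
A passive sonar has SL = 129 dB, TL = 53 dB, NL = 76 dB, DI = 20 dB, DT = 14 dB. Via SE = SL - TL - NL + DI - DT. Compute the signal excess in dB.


SE = SL - TL - NL + DI - DT = 129 - 53 - 76 + 20 - 14 = 6

6 dB


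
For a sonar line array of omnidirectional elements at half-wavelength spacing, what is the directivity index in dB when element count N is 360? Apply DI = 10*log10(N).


DI = 10*log10(360) = 25.56

25.56 dB


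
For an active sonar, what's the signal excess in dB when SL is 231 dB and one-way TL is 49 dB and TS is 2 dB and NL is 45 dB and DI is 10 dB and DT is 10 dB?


SE = SL - 2*TL + TS - NL + DI - DT = 231 - 2*49 + (2) - 45 + 10 - 10 = 90

90 dB


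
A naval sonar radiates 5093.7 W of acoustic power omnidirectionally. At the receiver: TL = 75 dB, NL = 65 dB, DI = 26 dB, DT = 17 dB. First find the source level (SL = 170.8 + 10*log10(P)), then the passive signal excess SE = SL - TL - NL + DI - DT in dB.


Step 1: SL = 170.8 + 10*log10(5093.7) = 207.87 dB
Step 2: SE = SL - TL - NL + DI - DT = 207.87 - 75 - 65 + 26 - 17 = 76.87

76.87 dB


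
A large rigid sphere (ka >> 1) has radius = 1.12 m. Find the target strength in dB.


-5.04 dB


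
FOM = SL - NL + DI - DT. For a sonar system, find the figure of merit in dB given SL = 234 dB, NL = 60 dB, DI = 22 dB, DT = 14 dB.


182 dB


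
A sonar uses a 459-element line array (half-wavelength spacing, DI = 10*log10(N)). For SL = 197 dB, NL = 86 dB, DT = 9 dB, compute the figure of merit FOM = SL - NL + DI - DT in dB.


128.62 dB


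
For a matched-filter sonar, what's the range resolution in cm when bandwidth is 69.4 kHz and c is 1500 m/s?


dR = c/(2*BW) = 1500 / (2 * 69.4e3) = 0.0108 m = 1.08 cm

1.08 cm


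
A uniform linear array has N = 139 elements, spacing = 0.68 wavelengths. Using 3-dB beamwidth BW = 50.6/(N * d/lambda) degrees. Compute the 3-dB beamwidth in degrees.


BW = 50.6 / (139 * 0.68) = 50.6 / 94.52 = 0.54

0.54 deg


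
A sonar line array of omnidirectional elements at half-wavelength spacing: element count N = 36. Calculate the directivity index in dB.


15.56 dB


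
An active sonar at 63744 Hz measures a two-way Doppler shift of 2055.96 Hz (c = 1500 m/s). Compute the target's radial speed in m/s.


From fd = 2*f*v/c, v = c*fd/(2*f) = 1500 * 2055.96 / (2*63744) = 24.19

24.19 m/s


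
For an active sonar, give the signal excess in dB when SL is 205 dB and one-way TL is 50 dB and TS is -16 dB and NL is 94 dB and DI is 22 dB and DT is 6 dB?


11 dB


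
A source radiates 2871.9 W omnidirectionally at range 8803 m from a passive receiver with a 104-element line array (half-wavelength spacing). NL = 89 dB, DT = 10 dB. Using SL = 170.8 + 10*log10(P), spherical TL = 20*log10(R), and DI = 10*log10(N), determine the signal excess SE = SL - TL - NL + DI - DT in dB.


Step 1: SL = 170.8 + 10*log10(2871.9) = 205.38 dB
Step 2: TL = 20*log10(8803) = 78.89 dB
Step 3: DI = 10*log10(104) = 20.17 dB
Step 4: SE = SL - TL - NL + DI - DT = 205.38 - 78.89 - 89 + 20.17 - 10 = 47.66

47.66 dB
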